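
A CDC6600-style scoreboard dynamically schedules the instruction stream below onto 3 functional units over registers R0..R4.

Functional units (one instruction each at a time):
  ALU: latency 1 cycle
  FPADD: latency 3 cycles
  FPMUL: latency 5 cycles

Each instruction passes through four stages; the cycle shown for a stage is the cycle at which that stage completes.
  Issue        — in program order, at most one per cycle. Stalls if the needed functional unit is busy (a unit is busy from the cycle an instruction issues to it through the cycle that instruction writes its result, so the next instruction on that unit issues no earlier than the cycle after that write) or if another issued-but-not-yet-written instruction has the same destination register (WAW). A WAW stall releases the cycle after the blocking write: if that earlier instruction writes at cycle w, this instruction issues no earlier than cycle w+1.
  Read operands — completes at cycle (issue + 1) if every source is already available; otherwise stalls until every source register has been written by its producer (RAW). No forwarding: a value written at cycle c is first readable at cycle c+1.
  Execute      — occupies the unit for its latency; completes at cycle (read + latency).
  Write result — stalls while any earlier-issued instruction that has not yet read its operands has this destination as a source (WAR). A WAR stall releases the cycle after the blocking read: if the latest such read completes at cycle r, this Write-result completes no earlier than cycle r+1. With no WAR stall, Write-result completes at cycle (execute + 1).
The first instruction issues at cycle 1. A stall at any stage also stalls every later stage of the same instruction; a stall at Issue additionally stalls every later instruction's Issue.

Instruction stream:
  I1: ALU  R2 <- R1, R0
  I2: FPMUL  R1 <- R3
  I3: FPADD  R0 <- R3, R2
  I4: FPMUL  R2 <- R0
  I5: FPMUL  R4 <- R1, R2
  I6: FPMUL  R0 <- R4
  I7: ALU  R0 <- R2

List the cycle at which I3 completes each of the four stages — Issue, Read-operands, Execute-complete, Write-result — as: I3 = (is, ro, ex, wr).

t=1  I1→ALU
t=2  I1 RO; I2→FPMUL
t=3  I1 EX; I2 RO; I3→FPADD
t=4  I1 WR R2
t=5  I3 RO
t=8  I2 EX; I3 EX
t=9  I2 WR R1; I3 WR R0
t=10  I4→FPMUL
t=11  I4 RO
t=16  I4 EX
t=17  I4 WR R2
t=18  I5→FPMUL
t=19  I5 RO
t=24  I5 EX
t=25  I5 WR R4
t=26  I6→FPMUL
t=27  I6 RO
t=32  I6 EX
t=33  I6 WR R0
t=34  I7→ALU
t=35  I7 RO
t=36  I7 EX
t=37  I7 WR R0

I3 = (3, 5, 8, 9)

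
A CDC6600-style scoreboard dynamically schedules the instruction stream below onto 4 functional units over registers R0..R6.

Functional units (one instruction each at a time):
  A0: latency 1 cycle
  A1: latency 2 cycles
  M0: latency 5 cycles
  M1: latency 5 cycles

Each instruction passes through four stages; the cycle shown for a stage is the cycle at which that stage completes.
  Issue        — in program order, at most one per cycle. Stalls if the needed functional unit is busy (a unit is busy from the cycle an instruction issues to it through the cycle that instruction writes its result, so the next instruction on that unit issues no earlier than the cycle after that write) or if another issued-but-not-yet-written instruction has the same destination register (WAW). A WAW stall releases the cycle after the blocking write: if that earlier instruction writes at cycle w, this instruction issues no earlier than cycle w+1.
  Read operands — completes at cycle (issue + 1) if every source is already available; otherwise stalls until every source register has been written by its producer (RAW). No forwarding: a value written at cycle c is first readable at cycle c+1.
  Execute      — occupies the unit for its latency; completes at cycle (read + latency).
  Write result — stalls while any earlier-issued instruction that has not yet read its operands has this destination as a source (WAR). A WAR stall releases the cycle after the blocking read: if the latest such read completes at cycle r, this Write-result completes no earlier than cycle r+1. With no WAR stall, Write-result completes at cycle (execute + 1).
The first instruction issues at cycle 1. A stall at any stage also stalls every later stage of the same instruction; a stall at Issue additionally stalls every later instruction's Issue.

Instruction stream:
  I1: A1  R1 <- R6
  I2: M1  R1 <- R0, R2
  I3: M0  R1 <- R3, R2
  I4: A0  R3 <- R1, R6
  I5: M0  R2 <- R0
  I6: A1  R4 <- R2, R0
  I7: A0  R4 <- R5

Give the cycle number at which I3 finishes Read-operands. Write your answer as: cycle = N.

cycle = 15

[I1] 1/2/4/5
[I2] 6/7/12/13  (WAW R1: wait I1 write@5)
[I3] 14/15/20/21  (WAW R1: wait I2 write@13)
[I4] 15/22/23/24  (RAW R1: wait I3 write@21)
[I5] 22/23/28/29  (struct: M0 busy until I3 writes@21)
[I6] 23/30/32/33  (RAW R2: wait I5 write@29)
[I7] 34/35/36/37  (WAW R4: wait I6 write@33)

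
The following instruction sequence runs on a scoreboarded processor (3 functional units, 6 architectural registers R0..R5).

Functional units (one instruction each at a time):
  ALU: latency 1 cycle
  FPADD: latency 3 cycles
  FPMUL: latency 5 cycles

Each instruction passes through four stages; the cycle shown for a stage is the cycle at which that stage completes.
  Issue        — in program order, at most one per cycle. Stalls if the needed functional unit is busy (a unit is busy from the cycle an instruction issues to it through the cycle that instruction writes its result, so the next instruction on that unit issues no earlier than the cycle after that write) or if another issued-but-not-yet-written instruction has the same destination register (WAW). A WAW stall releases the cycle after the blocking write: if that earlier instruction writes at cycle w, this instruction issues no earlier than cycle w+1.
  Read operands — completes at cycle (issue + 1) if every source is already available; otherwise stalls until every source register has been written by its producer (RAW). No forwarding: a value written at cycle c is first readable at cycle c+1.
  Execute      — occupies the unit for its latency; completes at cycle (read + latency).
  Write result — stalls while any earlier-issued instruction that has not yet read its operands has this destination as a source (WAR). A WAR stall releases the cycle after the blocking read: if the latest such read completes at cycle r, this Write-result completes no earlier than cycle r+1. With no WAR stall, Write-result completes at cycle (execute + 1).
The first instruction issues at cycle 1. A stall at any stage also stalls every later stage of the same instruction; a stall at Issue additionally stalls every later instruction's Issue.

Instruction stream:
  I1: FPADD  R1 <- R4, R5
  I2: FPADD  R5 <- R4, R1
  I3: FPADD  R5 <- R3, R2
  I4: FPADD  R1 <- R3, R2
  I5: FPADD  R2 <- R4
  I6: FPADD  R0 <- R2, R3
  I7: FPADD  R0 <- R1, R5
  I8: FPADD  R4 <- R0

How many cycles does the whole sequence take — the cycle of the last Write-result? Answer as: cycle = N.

cycle 1: I1 dispatched to FPADD
cycle 2: I1 operands ready
cycle 5: I1 complete
cycle 6: R1←I1
cycle 7: I2 dispatched to FPADD
cycle 8: I2 operands ready
cycle 11: I2 complete
cycle 12: R5←I2
cycle 13: I3 dispatched to FPADD
cycle 14: I3 operands ready
cycle 17: I3 complete
cycle 18: R5←I3
cycle 19: I4 dispatched to FPADD
cycle 20: I4 operands ready
cycle 23: I4 complete
cycle 24: R1←I4
cycle 25: I5 dispatched to FPADD
cycle 26: I5 operands ready
cycle 29: I5 complete
cycle 30: R2←I5
cycle 31: I6 dispatched to FPADD
cycle 32: I6 operands ready
cycle 35: I6 complete
cycle 36: R0←I6
cycle 37: I7 dispatched to FPADD
cycle 38: I7 operands ready
cycle 41: I7 complete
cycle 42: R0←I7
cycle 43: I8 dispatched to FPADD
cycle 44: I8 operands ready
cycle 47: I8 complete
cycle 48: R4←I8

cycle = 48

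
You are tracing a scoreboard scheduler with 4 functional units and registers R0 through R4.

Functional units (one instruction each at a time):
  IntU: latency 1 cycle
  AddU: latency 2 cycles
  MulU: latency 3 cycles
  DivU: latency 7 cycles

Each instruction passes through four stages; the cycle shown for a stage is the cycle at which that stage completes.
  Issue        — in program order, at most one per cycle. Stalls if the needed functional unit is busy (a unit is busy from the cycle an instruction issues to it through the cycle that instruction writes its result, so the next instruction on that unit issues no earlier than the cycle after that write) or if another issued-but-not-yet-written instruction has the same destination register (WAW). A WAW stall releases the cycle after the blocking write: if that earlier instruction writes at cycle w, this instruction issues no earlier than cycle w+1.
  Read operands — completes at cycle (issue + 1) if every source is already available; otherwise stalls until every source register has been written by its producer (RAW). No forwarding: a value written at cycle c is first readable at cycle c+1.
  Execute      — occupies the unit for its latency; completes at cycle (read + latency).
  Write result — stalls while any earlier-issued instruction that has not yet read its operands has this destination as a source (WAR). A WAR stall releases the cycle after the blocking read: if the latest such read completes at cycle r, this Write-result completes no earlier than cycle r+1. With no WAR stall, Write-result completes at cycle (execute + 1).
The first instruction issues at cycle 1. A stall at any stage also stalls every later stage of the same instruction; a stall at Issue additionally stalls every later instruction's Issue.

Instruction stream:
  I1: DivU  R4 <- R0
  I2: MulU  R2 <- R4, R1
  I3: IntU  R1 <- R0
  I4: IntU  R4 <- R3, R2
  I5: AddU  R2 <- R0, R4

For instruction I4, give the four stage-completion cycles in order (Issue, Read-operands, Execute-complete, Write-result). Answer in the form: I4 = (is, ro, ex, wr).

I4 = (13, 16, 17, 18)

c1: I1→DivU
c2: I1 RO · I2→MulU
c3: I3→IntU
c4: I3 RO
c5: I3 EX
c9: I1 EX
c10: I1 WR R4
c11: I2 RO
c12: I3 WR R1
c13: I4→IntU
c14: I2 EX
c15: I2 WR R2
c16: I4 RO · I5→AddU
c17: I4 EX
c18: I4 WR R4
c19: I5 RO
c21: I5 EX
c22: I5 WR R2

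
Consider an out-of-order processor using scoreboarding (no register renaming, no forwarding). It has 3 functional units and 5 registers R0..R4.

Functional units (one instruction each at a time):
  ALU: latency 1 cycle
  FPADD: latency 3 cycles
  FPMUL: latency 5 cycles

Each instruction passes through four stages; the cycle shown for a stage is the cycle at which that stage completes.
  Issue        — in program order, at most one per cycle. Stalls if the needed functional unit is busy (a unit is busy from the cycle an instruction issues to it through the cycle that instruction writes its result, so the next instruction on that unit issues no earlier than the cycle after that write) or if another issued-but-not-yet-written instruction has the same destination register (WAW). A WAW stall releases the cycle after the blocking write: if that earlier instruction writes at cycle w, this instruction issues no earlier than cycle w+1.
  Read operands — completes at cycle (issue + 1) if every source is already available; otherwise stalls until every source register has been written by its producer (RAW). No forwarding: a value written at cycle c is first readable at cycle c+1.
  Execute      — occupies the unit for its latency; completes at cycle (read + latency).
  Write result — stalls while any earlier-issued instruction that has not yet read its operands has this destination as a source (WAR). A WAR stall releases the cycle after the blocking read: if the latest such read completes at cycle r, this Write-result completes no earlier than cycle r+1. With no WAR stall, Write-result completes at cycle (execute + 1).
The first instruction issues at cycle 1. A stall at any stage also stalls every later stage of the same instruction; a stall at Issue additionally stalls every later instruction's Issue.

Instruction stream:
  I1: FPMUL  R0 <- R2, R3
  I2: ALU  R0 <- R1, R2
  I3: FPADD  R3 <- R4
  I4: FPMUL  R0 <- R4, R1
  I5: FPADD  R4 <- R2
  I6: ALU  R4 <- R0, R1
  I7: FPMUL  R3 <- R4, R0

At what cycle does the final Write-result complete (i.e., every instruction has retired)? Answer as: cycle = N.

cycle = 32

  I1 | 1 | 2 | 7 | 8
  I2 | 9 | 10 | 11 | 12   WAW R0: wait I1 write@8
  I3 | 10 | 11 | 14 | 15
  I4 | 13 | 14 | 19 | 20   WAW R0: wait I2 write@12
  I5 | 16 | 17 | 20 | 21   struct: FPADD busy until I3 writes@15
  I6 | 22 | 23 | 24 | 25   WAW R4: wait I5 write@21
  I7 | 23 | 26 | 31 | 32   RAW R4: wait I6 write@25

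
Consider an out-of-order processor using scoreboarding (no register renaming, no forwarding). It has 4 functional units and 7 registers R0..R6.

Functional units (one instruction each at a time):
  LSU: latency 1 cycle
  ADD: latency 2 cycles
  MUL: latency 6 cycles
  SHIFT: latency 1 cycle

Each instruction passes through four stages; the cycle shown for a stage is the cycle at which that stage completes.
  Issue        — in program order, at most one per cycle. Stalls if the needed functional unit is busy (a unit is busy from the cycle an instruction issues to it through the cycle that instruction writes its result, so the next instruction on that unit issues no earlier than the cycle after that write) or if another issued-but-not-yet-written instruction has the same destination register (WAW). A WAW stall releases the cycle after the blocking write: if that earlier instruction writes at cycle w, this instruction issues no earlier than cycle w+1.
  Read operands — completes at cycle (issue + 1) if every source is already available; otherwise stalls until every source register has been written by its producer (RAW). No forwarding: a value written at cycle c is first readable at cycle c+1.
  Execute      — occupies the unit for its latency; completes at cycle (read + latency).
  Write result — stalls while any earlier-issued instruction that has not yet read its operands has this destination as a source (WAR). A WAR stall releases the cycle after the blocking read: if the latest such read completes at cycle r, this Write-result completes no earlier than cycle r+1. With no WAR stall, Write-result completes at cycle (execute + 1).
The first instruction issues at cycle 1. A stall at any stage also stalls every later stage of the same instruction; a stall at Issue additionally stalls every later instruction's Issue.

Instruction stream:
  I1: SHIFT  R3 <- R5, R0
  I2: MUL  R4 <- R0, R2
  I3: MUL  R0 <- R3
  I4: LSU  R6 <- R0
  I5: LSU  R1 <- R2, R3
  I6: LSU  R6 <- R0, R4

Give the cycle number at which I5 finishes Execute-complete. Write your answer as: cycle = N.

  I1 | 1 | 2 | 3 | 4
  I2 | 2 | 3 | 9 | 10
  I3 | 11 | 12 | 18 | 19   struct: MUL busy until I2 writes@10
  I4 | 12 | 20 | 21 | 22   RAW R0: wait I3 write@19
  I5 | 23 | 24 | 25 | 26   struct: LSU busy until I4 writes@22
  I6 | 27 | 28 | 29 | 30   struct: LSU busy until I5 writes@26

cycle = 25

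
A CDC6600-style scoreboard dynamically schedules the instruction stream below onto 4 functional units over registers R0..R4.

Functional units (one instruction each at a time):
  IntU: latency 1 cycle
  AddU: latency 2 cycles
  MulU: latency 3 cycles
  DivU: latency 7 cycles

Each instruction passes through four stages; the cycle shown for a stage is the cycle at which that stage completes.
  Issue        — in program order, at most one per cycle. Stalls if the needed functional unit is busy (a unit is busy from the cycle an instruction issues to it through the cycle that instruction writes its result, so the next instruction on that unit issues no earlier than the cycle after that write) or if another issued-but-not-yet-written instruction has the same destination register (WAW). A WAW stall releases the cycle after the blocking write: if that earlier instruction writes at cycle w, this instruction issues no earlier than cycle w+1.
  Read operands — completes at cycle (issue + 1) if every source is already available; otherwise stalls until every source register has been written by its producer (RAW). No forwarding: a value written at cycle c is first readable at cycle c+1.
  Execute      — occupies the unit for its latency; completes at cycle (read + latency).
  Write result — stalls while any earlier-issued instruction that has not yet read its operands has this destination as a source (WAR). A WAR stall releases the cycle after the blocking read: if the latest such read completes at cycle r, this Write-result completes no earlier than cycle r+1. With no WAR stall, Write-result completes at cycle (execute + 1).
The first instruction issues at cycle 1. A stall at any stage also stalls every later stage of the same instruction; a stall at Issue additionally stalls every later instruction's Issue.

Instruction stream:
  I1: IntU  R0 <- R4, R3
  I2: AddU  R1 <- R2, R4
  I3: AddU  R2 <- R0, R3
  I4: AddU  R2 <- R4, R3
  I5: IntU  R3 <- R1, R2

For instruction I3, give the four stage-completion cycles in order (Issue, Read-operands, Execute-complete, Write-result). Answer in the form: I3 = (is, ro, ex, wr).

t=1  I1 dispatched to IntU
t=2  I1 operands ready · I2 dispatched to AddU
t=3  I1 complete · I2 operands ready
t=4  R0←I1
t=5  I2 complete
t=6  R1←I2
t=7  I3 dispatched to AddU
t=8  I3 operands ready
t=10  I3 complete
t=11  R2←I3
t=12  I4 dispatched to AddU
t=13  I4 operands ready · I5 dispatched to IntU
t=15  I4 complete
t=16  R2←I4
t=17  I5 operands ready
t=18  I5 complete
t=19  R3←I5

I3 = (7, 8, 10, 11)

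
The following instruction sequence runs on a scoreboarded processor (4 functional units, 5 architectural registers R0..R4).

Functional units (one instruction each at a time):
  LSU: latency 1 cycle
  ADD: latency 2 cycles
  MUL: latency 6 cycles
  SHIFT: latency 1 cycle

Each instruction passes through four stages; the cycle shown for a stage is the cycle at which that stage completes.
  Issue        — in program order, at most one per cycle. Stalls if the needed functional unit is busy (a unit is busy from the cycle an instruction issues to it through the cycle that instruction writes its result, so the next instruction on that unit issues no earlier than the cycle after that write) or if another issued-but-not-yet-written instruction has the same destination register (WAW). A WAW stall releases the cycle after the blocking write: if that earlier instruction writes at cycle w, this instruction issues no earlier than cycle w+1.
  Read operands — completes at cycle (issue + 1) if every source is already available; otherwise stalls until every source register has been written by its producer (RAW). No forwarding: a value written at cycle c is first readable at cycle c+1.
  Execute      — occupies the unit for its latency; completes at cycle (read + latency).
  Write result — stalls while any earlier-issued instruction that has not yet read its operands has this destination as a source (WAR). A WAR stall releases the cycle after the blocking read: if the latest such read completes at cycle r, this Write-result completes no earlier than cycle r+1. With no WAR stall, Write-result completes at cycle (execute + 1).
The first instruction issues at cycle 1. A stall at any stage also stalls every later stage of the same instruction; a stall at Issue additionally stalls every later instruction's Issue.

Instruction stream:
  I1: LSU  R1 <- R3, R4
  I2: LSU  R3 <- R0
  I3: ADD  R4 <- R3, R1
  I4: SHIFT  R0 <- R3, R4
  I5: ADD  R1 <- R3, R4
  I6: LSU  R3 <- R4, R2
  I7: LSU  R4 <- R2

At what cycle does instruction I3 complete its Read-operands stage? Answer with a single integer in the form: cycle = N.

cycle = 9

c1: I1 dispatched to LSU
c2: I1 operands ready
c3: I1 complete
c4: R1←I1
c5: I2 dispatched to LSU
c6: I2 operands ready · I3 dispatched to ADD
c7: I2 complete · I4 dispatched to SHIFT
c8: R3←I2
c9: I3 operands ready
c11: I3 complete
c12: R4←I3
c13: I4 operands ready · I5 dispatched to ADD
c14: I4 complete · I5 operands ready · I6 dispatched to LSU
c15: R0←I4 · I6 operands ready
c16: I5 complete · I6 complete
c17: R1←I5 · R3←I6
c18: I7 dispatched to LSU
c19: I7 operands ready
c20: I7 complete
c21: R4←I7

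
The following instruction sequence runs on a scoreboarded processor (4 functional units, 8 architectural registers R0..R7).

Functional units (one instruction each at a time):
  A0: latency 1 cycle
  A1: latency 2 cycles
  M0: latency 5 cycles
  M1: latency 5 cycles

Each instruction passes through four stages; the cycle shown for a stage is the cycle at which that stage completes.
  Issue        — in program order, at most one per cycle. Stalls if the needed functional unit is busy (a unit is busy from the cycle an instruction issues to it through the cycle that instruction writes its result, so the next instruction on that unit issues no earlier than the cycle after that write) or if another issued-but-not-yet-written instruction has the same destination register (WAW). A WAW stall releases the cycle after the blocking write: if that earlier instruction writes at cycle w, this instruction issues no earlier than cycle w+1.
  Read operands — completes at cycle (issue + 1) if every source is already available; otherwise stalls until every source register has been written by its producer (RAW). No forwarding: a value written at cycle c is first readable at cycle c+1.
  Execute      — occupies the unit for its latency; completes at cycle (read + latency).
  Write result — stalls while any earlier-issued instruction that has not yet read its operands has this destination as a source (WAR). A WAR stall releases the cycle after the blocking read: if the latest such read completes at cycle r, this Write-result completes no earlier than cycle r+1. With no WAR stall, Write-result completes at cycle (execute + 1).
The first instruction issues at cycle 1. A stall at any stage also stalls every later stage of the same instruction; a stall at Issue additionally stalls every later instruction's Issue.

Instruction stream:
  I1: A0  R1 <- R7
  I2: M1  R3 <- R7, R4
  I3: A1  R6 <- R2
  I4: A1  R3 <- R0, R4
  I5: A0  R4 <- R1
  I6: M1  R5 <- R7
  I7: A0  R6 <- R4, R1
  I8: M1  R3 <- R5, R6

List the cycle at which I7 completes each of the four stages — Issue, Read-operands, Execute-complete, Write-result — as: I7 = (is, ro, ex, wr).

I7 = (15, 16, 17, 18)

[1] I1→A0
[2] I1 RO, I2→M1
[3] I1 EX, I2 RO, I3→A1
[4] I1 WR R1, I3 RO
[6] I3 EX
[7] I3 WR R6
[8] I2 EX
[9] I2 WR R3
[10] I4→A1
[11] I4 RO, I5→A0
[12] I5 RO, I6→M1
[13] I4 EX, I5 EX, I6 RO
[14] I4 WR R3, I5 WR R4
[15] I7→A0
[16] I7 RO
[17] I7 EX
[18] I6 EX, I7 WR R6
[19] I6 WR R5
[20] I8→M1
[21] I8 RO
[26] I8 EX
[27] I8 WR R3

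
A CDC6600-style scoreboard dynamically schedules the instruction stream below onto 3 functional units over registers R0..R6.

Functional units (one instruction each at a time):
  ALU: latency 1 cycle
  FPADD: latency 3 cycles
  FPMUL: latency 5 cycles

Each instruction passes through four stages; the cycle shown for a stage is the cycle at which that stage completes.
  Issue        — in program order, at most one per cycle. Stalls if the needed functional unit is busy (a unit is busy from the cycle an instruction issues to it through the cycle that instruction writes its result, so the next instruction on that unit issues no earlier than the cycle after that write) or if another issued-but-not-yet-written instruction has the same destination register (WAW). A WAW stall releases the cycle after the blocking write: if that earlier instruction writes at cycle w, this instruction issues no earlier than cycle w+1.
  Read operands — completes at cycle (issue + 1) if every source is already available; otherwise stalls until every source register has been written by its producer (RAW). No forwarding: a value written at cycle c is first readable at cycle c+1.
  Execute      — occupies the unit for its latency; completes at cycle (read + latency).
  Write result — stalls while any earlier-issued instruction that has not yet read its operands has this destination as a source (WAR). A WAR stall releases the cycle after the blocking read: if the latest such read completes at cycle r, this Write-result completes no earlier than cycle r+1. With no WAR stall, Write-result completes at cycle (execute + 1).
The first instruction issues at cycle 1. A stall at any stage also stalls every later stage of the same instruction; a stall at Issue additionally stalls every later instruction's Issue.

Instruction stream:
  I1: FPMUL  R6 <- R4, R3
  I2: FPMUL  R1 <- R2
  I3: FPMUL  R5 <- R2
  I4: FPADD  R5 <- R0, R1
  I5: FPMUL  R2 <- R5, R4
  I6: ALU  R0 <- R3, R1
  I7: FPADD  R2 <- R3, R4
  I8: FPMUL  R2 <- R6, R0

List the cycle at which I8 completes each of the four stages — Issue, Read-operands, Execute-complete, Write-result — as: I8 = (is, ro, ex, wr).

I8 = (44, 45, 50, 51)

t=1  I1 issues→FPMUL
t=2  I1 reads
t=7  I1 exec-done
t=8  I1 writes R6
t=9  I2 issues→FPMUL
t=10  I2 reads
t=15  I2 exec-done
t=16  I2 writes R1
t=17  I3 issues→FPMUL
t=18  I3 reads
t=23  I3 exec-done
t=24  I3 writes R5
t=25  I4 issues→FPADD
t=26  I4 reads, I5 issues→FPMUL
t=27  I6 issues→ALU
t=28  I6 reads
t=29  I4 exec-done, I6 exec-done
t=30  I4 writes R5, I6 writes R0
t=31  I5 reads
t=36  I5 exec-done
t=37  I5 writes R2
t=38  I7 issues→FPADD
t=39  I7 reads
t=42  I7 exec-done
t=43  I7 writes R2
t=44  I8 issues→FPMUL
t=45  I8 reads
t=50  I8 exec-done
t=51  I8 writes R2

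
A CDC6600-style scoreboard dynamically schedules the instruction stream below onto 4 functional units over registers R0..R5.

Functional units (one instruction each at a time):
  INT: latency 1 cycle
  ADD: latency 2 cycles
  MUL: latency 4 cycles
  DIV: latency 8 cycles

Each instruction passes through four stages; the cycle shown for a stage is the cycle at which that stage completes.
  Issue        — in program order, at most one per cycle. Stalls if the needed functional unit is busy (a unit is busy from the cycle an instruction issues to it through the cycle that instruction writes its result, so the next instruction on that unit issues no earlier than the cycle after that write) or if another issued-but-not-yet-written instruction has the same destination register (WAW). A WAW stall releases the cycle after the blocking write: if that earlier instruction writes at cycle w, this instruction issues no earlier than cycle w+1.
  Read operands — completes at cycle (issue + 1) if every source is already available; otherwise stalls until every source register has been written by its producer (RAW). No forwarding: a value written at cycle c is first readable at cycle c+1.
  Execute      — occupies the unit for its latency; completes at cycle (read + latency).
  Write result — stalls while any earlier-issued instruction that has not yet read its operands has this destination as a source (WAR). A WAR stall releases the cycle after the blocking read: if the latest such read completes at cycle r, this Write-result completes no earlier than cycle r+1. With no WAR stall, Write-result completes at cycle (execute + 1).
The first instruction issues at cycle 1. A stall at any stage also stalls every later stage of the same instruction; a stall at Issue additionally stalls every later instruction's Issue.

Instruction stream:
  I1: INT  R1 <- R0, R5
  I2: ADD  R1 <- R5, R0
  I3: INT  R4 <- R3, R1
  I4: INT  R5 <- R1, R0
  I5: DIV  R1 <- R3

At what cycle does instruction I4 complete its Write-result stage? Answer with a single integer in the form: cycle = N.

cycle = 16

t=1  I1 issues→INT
t=2  I1 reads
t=3  I1 exec-done
t=4  I1 writes R1
t=5  I2 issues→ADD
t=6  I2 reads | I3 issues→INT
t=8  I2 exec-done
t=9  I2 writes R1
t=10  I3 reads
t=11  I3 exec-done
t=12  I3 writes R4
t=13  I4 issues→INT
t=14  I4 reads | I5 issues→DIV
t=15  I4 exec-done | I5 reads
t=16  I4 writes R5
t=23  I5 exec-done
t=24  I5 writes R1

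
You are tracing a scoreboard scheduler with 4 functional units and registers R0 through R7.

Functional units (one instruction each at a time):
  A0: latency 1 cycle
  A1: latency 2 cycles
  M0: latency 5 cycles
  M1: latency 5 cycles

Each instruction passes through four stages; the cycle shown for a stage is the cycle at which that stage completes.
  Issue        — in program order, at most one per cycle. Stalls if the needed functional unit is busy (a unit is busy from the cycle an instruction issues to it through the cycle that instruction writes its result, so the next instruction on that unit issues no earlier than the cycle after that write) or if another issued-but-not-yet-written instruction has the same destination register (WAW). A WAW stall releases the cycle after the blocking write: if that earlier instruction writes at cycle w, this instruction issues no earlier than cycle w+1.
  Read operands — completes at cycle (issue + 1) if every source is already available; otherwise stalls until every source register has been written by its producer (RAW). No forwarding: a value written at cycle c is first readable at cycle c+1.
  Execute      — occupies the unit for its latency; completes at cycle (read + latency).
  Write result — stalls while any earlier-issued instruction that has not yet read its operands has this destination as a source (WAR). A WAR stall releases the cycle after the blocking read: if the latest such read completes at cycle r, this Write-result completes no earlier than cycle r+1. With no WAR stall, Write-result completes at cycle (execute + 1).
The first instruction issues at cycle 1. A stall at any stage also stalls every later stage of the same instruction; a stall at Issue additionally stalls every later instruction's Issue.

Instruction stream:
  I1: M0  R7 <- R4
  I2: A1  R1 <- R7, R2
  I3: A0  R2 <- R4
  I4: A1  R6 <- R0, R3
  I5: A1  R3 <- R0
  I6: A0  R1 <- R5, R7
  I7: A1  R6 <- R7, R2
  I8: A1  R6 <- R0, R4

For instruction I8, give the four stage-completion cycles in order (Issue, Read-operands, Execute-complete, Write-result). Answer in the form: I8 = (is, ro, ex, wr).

c1: I1 issues→M0
c2: I1 reads | I2 issues→A1
c3: I3 issues→A0
c4: I3 reads
c5: I3 exec-done
c7: I1 exec-done
c8: I1 writes R7
c9: I2 reads
c10: I3 writes R2
c11: I2 exec-done
c12: I2 writes R1
c13: I4 issues→A1
c14: I4 reads
c16: I4 exec-done
c17: I4 writes R6
c18: I5 issues→A1
c19: I5 reads | I6 issues→A0
c20: I6 reads
c21: I5 exec-done | I6 exec-done
c22: I5 writes R3 | I6 writes R1
c23: I7 issues→A1
c24: I7 reads
c26: I7 exec-done
c27: I7 writes R6
c28: I8 issues→A1
c29: I8 reads
c31: I8 exec-done
c32: I8 writes R6

I8 = (28, 29, 31, 32)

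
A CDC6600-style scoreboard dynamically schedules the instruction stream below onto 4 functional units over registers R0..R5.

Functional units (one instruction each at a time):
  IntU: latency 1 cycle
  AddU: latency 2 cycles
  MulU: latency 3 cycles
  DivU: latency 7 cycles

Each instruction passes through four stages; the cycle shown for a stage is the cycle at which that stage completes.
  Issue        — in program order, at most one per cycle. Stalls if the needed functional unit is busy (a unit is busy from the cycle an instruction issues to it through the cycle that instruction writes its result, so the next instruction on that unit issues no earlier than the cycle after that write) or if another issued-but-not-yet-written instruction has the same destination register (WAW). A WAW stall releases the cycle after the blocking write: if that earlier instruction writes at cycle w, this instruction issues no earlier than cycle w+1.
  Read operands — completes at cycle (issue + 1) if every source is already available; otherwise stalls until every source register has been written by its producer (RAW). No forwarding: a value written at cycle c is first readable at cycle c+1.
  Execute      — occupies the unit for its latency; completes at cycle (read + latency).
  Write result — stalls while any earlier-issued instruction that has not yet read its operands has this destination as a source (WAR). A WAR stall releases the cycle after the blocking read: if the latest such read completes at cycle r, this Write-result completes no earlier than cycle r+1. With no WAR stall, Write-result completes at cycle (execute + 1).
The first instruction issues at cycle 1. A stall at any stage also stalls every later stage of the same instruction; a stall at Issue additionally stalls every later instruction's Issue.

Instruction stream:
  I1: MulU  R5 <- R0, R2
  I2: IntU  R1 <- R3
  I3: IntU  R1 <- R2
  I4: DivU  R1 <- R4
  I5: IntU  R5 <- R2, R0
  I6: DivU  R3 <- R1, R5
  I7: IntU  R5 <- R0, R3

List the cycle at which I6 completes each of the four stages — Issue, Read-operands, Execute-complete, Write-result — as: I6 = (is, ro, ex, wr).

I6 = (20, 21, 28, 29)

[1] I1 issues→MulU
[2] I1 reads · I2 issues→IntU
[3] I2 reads
[4] I2 exec-done
[5] I1 exec-done · I2 writes R1
[6] I1 writes R5 · I3 issues→IntU
[7] I3 reads
[8] I3 exec-done
[9] I3 writes R1
[10] I4 issues→DivU
[11] I4 reads · I5 issues→IntU
[12] I5 reads
[13] I5 exec-done
[14] I5 writes R5
[18] I4 exec-done
[19] I4 writes R1
[20] I6 issues→DivU
[21] I6 reads · I7 issues→IntU
[28] I6 exec-done
[29] I6 writes R3
[30] I7 reads
[31] I7 exec-done
[32] I7 writes R5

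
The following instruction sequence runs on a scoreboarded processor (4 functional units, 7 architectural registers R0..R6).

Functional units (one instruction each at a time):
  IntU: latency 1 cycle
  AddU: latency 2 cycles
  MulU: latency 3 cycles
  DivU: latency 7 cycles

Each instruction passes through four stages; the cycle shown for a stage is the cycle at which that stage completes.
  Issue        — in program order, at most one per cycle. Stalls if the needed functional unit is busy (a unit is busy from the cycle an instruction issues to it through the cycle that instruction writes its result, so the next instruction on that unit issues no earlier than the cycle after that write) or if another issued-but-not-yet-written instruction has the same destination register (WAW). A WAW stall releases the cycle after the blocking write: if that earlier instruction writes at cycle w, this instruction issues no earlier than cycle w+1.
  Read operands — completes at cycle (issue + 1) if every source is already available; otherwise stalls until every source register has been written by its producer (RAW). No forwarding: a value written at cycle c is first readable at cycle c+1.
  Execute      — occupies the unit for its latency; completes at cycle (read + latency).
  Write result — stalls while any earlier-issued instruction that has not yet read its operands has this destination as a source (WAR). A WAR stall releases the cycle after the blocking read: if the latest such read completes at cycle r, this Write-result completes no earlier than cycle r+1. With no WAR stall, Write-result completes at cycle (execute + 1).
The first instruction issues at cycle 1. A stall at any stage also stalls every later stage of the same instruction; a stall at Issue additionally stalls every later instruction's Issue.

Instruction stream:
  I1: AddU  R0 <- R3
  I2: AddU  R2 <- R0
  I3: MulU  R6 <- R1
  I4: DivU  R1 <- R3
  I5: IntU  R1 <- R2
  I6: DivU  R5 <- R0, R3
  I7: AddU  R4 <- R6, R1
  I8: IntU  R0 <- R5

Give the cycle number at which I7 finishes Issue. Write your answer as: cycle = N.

I1 -> (1, 2, 4, 5)
I2 -> (6, 7, 9, 10)  // struct: AddU busy until I1 writes@5
I3 -> (7, 8, 11, 12)
I4 -> (8, 9, 16, 17)
I5 -> (18, 19, 20, 21)  // WAW R1: wait I4 write@17
I6 -> (19, 20, 27, 28)
I7 -> (20, 22, 24, 25)  // RAW R1: wait I5 write@21
I8 -> (22, 29, 30, 31)  // struct: IntU busy until I5 writes@21, RAW R5: wait I6 write@28

cycle = 20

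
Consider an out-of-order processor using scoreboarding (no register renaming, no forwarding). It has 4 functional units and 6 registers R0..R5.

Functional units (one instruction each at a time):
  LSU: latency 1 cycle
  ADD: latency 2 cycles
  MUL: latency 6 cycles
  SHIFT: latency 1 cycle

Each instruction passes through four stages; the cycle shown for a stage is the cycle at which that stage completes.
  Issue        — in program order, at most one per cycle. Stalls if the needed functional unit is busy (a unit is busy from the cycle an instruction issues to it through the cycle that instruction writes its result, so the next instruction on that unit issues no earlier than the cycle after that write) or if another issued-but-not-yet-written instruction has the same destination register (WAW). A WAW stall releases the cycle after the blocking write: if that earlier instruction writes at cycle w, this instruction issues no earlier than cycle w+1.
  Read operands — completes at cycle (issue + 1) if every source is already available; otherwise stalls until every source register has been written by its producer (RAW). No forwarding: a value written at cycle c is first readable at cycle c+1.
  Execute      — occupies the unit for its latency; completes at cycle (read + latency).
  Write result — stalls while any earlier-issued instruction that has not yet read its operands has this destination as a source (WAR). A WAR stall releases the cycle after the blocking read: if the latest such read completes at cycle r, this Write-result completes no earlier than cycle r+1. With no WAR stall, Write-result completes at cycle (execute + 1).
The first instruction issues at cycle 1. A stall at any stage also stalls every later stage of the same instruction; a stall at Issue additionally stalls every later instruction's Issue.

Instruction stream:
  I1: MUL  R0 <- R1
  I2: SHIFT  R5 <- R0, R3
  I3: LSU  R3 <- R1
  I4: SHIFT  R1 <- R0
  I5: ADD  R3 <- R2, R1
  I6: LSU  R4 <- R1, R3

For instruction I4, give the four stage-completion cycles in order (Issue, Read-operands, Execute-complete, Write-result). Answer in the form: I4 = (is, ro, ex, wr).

I1: IS=1 RO=2 EX=8 WR=9
I2: IS=2 RO=10 EX=11 WR=12  [RAW R0: wait I1 write@9]
I3: IS=3 RO=4 EX=5 WR=11  [WAR R3: wait I2 read@10]
I4: IS=13 RO=14 EX=15 WR=16  [struct: SHIFT busy until I2 writes@12]
I5: IS=14 RO=17 EX=19 WR=20  [RAW R1: wait I4 write@16]
I6: IS=15 RO=21 EX=22 WR=23  [RAW R3: wait I5 write@20]

I4 = (13, 14, 15, 16)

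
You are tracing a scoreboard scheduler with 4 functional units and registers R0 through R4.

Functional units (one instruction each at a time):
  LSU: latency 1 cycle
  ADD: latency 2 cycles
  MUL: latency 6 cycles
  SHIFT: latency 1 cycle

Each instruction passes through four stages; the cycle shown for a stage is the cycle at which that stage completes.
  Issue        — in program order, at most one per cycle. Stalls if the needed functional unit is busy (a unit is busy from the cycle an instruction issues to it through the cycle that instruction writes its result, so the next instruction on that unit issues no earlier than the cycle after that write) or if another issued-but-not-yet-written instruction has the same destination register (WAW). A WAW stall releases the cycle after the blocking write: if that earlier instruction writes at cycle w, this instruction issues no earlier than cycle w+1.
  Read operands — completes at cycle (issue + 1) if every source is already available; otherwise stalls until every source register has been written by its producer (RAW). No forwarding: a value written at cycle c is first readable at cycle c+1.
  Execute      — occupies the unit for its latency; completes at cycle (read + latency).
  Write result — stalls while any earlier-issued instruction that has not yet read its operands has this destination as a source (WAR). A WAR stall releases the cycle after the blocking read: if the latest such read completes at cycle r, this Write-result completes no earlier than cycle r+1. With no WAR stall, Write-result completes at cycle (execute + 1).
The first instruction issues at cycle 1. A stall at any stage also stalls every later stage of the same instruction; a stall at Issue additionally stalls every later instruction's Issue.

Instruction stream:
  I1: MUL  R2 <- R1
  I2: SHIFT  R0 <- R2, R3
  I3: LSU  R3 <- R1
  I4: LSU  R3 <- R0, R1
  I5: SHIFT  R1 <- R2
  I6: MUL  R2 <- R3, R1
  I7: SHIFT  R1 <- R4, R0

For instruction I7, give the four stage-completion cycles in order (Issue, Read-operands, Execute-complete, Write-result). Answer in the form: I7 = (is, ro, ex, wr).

t=1  I1 issues→MUL
t=2  I1 reads | I2 issues→SHIFT
t=3  I3 issues→LSU
t=4  I3 reads
t=5  I3 exec-done
t=8  I1 exec-done
t=9  I1 writes R2
t=10  I2 reads
t=11  I2 exec-done | I3 writes R3
t=12  I2 writes R0 | I4 issues→LSU
t=13  I4 reads | I5 issues→SHIFT
t=14  I4 exec-done | I5 reads | I6 issues→MUL
t=15  I4 writes R3 | I5 exec-done
t=16  I5 writes R1
t=17  I6 reads | I7 issues→SHIFT
t=18  I7 reads
t=19  I7 exec-done
t=20  I7 writes R1
t=23  I6 exec-done
t=24  I6 writes R2

I7 = (17, 18, 19, 20)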